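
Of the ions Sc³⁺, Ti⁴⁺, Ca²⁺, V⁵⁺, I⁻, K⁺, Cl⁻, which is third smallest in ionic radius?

Electron counts and nuclear charges: V⁵⁺ has 18 e⁻ (Z=23), Ti⁴⁺ has 18 e⁻ (Z=22), Sc³⁺ has 18 e⁻ (Z=21), Ca²⁺ has 18 e⁻ (Z=20), K⁺ has 18 e⁻ (Z=19), Cl⁻ has 18 e⁻ (Z=17), I⁻ has 54 e⁻ (Z=53). V⁵⁺ < Ti⁴⁺ (both 18 e⁻, Z=23>22); Ti⁴⁺ < Sc³⁺ (both 18 e⁻, Z=22>21); Sc³⁺ < Ca²⁺ (isoelectronic, higher Z=21 is smaller); Ca²⁺ < K⁺ (isoelectronic, higher Z=20 is smaller); K⁺ < Cl⁻ (isoelectronic, higher Z=19 is smaller); Cl⁻ < I⁻ (same group, 2 shells fewer).
That gives V⁵⁺ < Ti⁴⁺ < Sc³⁺ < Ca²⁺ < K⁺ < Cl⁻ < I⁻. From the smallest end, number 3 is Sc³⁺.

Sc³⁺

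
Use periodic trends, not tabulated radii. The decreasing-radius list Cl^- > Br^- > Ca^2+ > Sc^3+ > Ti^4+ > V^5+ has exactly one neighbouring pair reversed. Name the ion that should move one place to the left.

Check each adjacent pair. Cl^- and Br^- are reversed: both in group 17 with the same charge; Cl^- (period 3) has the smaller radius. No other neighbouring pair contradicts the periodic trends, so Br^- is the ion listed too late.

Br^-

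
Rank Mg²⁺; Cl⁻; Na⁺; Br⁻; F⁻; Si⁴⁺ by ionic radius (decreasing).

Br⁻ > Cl⁻ > F⁻ > Na⁺ > Mg²⁺ > Si⁴⁺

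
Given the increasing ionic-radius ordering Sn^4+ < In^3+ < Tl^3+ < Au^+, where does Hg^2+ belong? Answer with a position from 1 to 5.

4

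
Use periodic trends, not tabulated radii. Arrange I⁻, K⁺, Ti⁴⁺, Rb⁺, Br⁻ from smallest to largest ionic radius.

First list Z and electron count for each: Ti⁴⁺ (Z=22, 18 e⁻), K⁺ (Z=19, 18 e⁻), Rb⁺ (Z=37, 36 e⁻), Br⁻ (Z=35, 36 e⁻), I⁻ (Z=53, 54 e⁻). Ti⁴⁺ < K⁺ (isoelectronic, higher Z=22 is smaller); K⁺ < Rb⁺ (same group, period 4 vs 5); Rb⁺ < Br⁻ (both 36 e⁻, Z=37>35); Br⁻ < I⁻ (same group, period 4 vs 5).

Ti⁴⁺ < K⁺ < Rb⁺ < Br⁻ < I⁻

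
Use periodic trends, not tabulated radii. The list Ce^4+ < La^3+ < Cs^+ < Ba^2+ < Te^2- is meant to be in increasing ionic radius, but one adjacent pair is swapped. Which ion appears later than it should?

Compare adjacent ions: Ba^2+ and Cs^+ share 54 electrons; the higher nuclear charge on Ba (Z=56) contracts it more, so Ba^2+ < Cs^+ — yet in this increasing list Cs^+ sits before Ba^2+. Nothing else is reversed, so Ba^2+ should move one place to the left.

Ba^2+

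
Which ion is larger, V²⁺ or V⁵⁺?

For a single element, ionic radius drops as positive charge rises — V⁵⁺ < V²⁺.

V²⁺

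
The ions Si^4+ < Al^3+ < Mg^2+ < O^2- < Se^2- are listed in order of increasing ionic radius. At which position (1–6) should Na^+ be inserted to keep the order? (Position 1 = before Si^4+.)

Si^4+: 10 e⁻, Z=14, Al^3+: 10 e⁻, Z=13, Mg^2+: 10 e⁻, Z=12, Na^+: 10 e⁻, Z=11, O^2-: 10 e⁻, Z=8, Se^2-: 36 e⁻, Z=34. Si^4+ < Al^3+ (isoelectronic, higher Z=14 is smaller); Al^3+ < Mg^2+ (both 10 e⁻, Z=13>12); Mg^2+ < Na^+ (isoelectronic, higher Z=12 is smaller); Na^+ < O^2- (isoelectronic, higher Z=11 is smaller); O^2- < Se^2- (same group, 2 shells fewer).
Putting Na^+ in gives Si^4+ < Al^3+ < Mg^2+ < Na^+ < O^2- < Se^2-; it lands at slot 4.

4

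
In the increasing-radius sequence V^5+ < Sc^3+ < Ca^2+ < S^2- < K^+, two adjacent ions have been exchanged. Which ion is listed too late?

K^+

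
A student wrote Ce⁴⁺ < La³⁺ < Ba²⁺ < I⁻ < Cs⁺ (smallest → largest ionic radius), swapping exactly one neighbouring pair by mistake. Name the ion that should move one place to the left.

Check each adjacent pair. I⁻ and Cs⁺ are reversed: both have 54 electrons but Z(Cs)=55 > Z(I)=53, so Cs⁺ should be the smaller of the two. No other neighbouring pair contradicts the periodic trends, so Cs⁺ is the ion listed too late.

Cs⁺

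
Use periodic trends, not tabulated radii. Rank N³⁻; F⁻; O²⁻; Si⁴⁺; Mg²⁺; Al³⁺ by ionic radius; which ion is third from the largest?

Each ion has 10 electrons. The ranking follows nuclear charge in reverse — greater Z gives a smaller radius. Si⁴⁺ (Z=14), Al³⁺ (Z=13), Mg²⁺ (Z=12), F⁻ (Z=9), O²⁻ (Z=8), N³⁻ (Z=7).
Full ascending order: Si⁴⁺ < Al³⁺ < Mg²⁺ < F⁻ < O²⁻ < N³⁻. Counting from the largest, position 3 is F⁻.

F⁻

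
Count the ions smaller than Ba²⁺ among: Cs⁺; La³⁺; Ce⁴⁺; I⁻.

Isoelectronic series (54 e⁻ each). Size is set by nuclear charge: more protons means a smaller ion. Ce⁴⁺ (Z=58), La³⁺ (Z=57), Ba²⁺ (Z=56), Cs⁺ (Z=55), I⁻ (Z=53).
Relative to Ba²⁺, the ions that are smaller are Ce⁴⁺, La³⁺. Count: 2.

2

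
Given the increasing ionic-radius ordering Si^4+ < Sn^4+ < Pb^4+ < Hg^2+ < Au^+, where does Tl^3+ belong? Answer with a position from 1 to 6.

Work out protons and electrons: Si^4+ has 10 e⁻ (Z=14), Sn^4+ has 46 e⁻ (Z=50), Pb^4+ has 78 e⁻ (Z=82), Tl^3+ has 78 e⁻ (Z=81), Hg^2+ has 78 e⁻ (Z=80), Au^+ has 78 e⁻ (Z=79). Si^4+ < Sn^4+ (same group, period 3 vs 5); Sn^4+ < Pb^4+ (same group, period 5 vs 6); Pb^4+ < Tl^3+ (both 78 e⁻, Z=82>81); Tl^3+ < Hg^2+ (both 78 e⁻, Z=81>80); Hg^2+ < Au^+ (both 78 e⁻, Z=80>79).
Merged order: Si^4+ < Sn^4+ < Pb^4+ < Tl^3+ < Hg^2+ < Au^+ — Tl^3+ is number 4.

4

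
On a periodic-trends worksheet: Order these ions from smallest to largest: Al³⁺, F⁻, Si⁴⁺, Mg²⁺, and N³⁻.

Si⁴⁺ < Al³⁺ < Mg²⁺ < F⁻ < N³⁻

All of these have 10 electrons (isoelectronic). With the same electron cloud, the ion with the most protons pulls it in tightest. Nuclear charges: Si⁴⁺ (Z=14), Al³⁺ (Z=13), Mg²⁺ (Z=12), F⁻ (Z=9), N³⁻ (Z=7). Highest Z is smallest.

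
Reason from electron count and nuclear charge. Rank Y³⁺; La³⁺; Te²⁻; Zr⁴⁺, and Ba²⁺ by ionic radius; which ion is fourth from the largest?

Y³⁺

Tabulating Z and e⁻: Zr⁴⁺: 36 e⁻, Z=40, Y³⁺: 36 e⁻, Z=39, La³⁺: 54 e⁻, Z=57, Ba²⁺: 54 e⁻, Z=56, Te²⁻: 54 e⁻, Z=52. Zr⁴⁺ < Y³⁺ (isoelectronic, higher Z=40 is smaller); Y³⁺ < La³⁺ (same group, period 5 vs 6); La³⁺ < Ba²⁺ (both 54 e⁻, Z=57>56); Ba²⁺ < Te²⁻ (isoelectronic, higher Z=56 is smaller).
Full ascending order: Zr⁴⁺ < Y³⁺ < La³⁺ < Ba²⁺ < Te²⁻. Counting from the largest, position 4 is Y³⁺.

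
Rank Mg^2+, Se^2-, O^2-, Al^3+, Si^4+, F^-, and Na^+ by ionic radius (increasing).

Tabulating Z and e⁻: Si^4+ has 10 e⁻ (Z=14), Al^3+ has 10 e⁻ (Z=13), Mg^2+ has 10 e⁻ (Z=12), Na^+ has 10 e⁻ (Z=11), F^- has 10 e⁻ (Z=9), O^2- has 10 e⁻ (Z=8), Se^2- has 36 e⁻ (Z=34). Si^4+ < Al^3+ (isoelectronic, higher Z=14 is smaller); Al^3+ < Mg^2+ (isoelectronic, higher Z=13 is smaller); Mg^2+ < Na^+ (isoelectronic, higher Z=12 is smaller); Na^+ < F^- (both 10 e⁻, Z=11>9); F^- < O^2- (isoelectronic, higher Z=9 is smaller); O^2- < Se^2- (same group, 2 shells fewer).

Si^4+ < Al^3+ < Mg^2+ < Na^+ < F^- < O^2- < Se^2-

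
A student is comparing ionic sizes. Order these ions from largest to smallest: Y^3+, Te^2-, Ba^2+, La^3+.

Work out protons and electrons: Y^3+: 36 e⁻, Z=39, La^3+: 54 e⁻, Z=57, Ba^2+: 54 e⁻, Z=56, Te^2-: 54 e⁻, Z=52. Y^3+ < La^3+ (same group, 1 shell fewer); La^3+ < Ba^2+ (both 54 e⁻, Z=57>56); Ba^2+ < Te^2- (isoelectronic, higher Z=56 is smaller).

Te^2- > Ba^2+ > La^3+ > Y^3+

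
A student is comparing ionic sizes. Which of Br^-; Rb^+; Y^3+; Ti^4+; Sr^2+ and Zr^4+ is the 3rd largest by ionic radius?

Sr^2+

First list Z and electron count for each: Ti^4+ (Z=22, 18 e⁻), Zr^4+ (Z=40, 36 e⁻), Y^3+ (Z=39, 36 e⁻), Sr^2+ (Z=38, 36 e⁻), Rb^+ (Z=37, 36 e⁻), Br^- (Z=35, 36 e⁻). Ti^4+ < Zr^4+ (same group, 1 shell fewer); Zr^4+ < Y^3+ (both 36 e⁻, Z=40>39); Y^3+ < Sr^2+ (isoelectronic, higher Z=39 is smaller); Sr^2+ < Rb^+ (both 36 e⁻, Z=38>37); Rb^+ < Br^- (isoelectronic, higher Z=37 is smaller).
So the order is Ti^4+ < Zr^4+ < Y^3+ < Sr^2+ < Rb^+ < Br^-; the 3rd-largest ion is Sr^2+.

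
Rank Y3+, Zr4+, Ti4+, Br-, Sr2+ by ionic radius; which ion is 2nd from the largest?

Sr2+

Tabulating Z and e⁻: Ti4+ has 18 e⁻ (Z=22), Zr4+ has 36 e⁻ (Z=40), Y3+ has 36 e⁻ (Z=39), Sr2+ has 36 e⁻ (Z=38), Br- has 36 e⁻ (Z=35). Ti4+ < Zr4+ (same group, period 4 vs 5); Zr4+ < Y3+ (both 36 e⁻, Z=40>39); Y3+ < Sr2+ (both 36 e⁻, Z=39>38); Sr2+ < Br- (isoelectronic, higher Z=38 is smaller).
So the order is Ti4+ < Zr4+ < Y3+ < Sr2+ < Br-; the 2nd-largest ion is Sr2+.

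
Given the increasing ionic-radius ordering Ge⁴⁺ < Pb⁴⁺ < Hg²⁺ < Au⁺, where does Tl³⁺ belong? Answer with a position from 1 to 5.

Tabulating Z and e⁻: Ge⁴⁺ (Z=32, 28 e⁻), Pb⁴⁺ (Z=82, 78 e⁻), Tl³⁺ (Z=81, 78 e⁻), Hg²⁺ (Z=80, 78 e⁻), Au⁺ (Z=79, 78 e⁻). Ge⁴⁺ < Pb⁴⁺ (same group, period 4 vs 6); Pb⁴⁺ < Tl³⁺ (isoelectronic, higher Z=82 is smaller); Tl³⁺ < Hg²⁺ (isoelectronic, higher Z=81 is smaller); Hg²⁺ < Au⁺ (both 78 e⁻, Z=80>79).
With Tl³⁺ included the full order is Ge⁴⁺ < Pb⁴⁺ < Tl³⁺ < Hg²⁺ < Au⁺, so it takes position 3.

3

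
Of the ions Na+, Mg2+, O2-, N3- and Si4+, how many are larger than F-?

2

Each ion has 10 electrons. The ranking follows nuclear charge in reverse — greater Z gives a smaller radius. Si4+ (Z=14), Mg2+ (Z=12), Na+ (Z=11), F- (Z=9), O2- (Z=8), N3- (Z=7).
Placing each against F-: smaller — Si4+, Mg2+, Na+; larger — O2-, N3-. Count: 2.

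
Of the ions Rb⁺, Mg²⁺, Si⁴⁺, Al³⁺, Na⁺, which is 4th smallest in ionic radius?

Na⁺

Electron counts and nuclear charges: Si⁴⁺ (Z=14, 10 e⁻), Al³⁺ (Z=13, 10 e⁻), Mg²⁺ (Z=12, 10 e⁻), Na⁺ (Z=11, 10 e⁻), Rb⁺ (Z=37, 36 e⁻). Si⁴⁺ < Al³⁺ (isoelectronic, higher Z=14 is smaller); Al³⁺ < Mg²⁺ (both 10 e⁻, Z=13>12); Mg²⁺ < Na⁺ (isoelectronic, higher Z=12 is smaller); Na⁺ < Rb⁺ (same group, period 3 vs 5).
So the order is Si⁴⁺ < Al³⁺ < Mg²⁺ < Na⁺ < Rb⁺; the 4th-smallest ion is Na⁺.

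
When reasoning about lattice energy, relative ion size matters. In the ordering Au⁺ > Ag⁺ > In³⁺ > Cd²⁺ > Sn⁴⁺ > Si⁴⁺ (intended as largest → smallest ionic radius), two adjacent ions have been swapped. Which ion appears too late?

Scanning neighbour by neighbour, only In³⁺/Cd²⁺ violates a trend: In³⁺ and Cd²⁺ share 46 electrons; the higher nuclear charge on In (Z=49) contracts it more, so In³⁺ < Cd²⁺. That makes Cd²⁺ the one sitting a position late relative to where it belongs.

Cd²⁺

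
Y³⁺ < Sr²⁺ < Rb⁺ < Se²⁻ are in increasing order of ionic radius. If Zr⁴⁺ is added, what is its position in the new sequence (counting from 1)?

These species are isoelectronic with 36 electrons. The only difference is the number of protons: Zr⁴⁺ (Z=40), Y³⁺ (Z=39), Sr²⁺ (Z=38), Rb⁺ (Z=37), Se²⁻ (Z=34). The strongest nuclear pull (Zr⁴⁺) gives the smallest ion.
The complete sequence is Zr⁴⁺ < Y³⁺ < Sr²⁺ < Rb⁺ < Se²⁻. Zr⁴⁺ sits at position 1.

1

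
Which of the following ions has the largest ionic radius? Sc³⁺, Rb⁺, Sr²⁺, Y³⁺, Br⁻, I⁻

I⁻

Work out protons and electrons: Sc³⁺ (Z=21, 18 e⁻), Y³⁺ (Z=39, 36 e⁻), Sr²⁺ (Z=38, 36 e⁻), Rb⁺ (Z=37, 36 e⁻), Br⁻ (Z=35, 36 e⁻), I⁻ (Z=53, 54 e⁻). Sc³⁺ < Y³⁺ (same group, period 4 vs 5); Y³⁺ < Sr²⁺ (both 36 e⁻, Z=39>38); Sr²⁺ < Rb⁺ (isoelectronic, higher Z=38 is smaller); Rb⁺ < Br⁻ (both 36 e⁻, Z=37>35); Br⁻ < I⁻ (same group, period 4 vs 5).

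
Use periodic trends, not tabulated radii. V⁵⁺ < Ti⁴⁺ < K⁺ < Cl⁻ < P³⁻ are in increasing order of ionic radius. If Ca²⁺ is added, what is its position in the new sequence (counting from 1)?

3

All of these have 18 electrons (isoelectronic). With the same electron cloud, the ion with the most protons pulls it in tightest. Nuclear charges: V⁵⁺ (Z=23), Ti⁴⁺ (Z=22), Ca²⁺ (Z=20), K⁺ (Z=19), Cl⁻ (Z=17), P³⁻ (Z=15). Highest Z is smallest.
Putting Ca²⁺ in gives V⁵⁺ < Ti⁴⁺ < Ca²⁺ < K⁺ < Cl⁻ < P³⁻; it lands at slot 3.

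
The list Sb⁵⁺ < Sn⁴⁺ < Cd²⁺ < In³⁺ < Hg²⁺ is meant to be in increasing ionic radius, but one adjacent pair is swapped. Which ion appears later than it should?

In³⁺

Compare adjacent ions: In³⁺ and Cd²⁺ share 46 electrons; the higher nuclear charge on In (Z=49) contracts it more, so In³⁺ < Cd²⁺ — yet in this increasing list Cd²⁺ sits before In³⁺. Nothing else is reversed, so In³⁺ should move one place to the left.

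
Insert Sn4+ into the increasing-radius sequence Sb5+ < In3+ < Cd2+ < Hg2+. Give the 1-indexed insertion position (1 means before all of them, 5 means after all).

Work out protons and electrons: Sb5+ (Z=51, 46 e⁻), Sn4+ (Z=50, 46 e⁻), In3+ (Z=49, 46 e⁻), Cd2+ (Z=48, 46 e⁻), Hg2+ (Z=80, 78 e⁻). Sb5+ < Sn4+ (both 46 e⁻, Z=51>50); Sn4+ < In3+ (both 46 e⁻, Z=50>49); In3+ < Cd2+ (isoelectronic, higher Z=49 is smaller); Cd2+ < Hg2+ (same group, 1 shell fewer).
Merged order: Sb5+ < Sn4+ < In3+ < Cd2+ < Hg2+ — Sn4+ is number 2.

2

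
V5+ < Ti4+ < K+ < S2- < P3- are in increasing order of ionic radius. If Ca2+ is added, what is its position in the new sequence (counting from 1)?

Isoelectronic series (18 e⁻ each). Size is set by nuclear charge: more protons means a smaller ion. V5+ (Z=23), Ti4+ (Z=22), Ca2+ (Z=20), K+ (Z=19), S2- (Z=16), P3- (Z=15).
Merged order: V5+ < Ti4+ < Ca2+ < K+ < S2- < P3- — Ca2+ is number 3.

3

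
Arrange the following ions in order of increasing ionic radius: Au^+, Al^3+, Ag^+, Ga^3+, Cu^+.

Al^3+ < Ga^3+ < Cu^+ < Ag^+ < Au^+

Al^3+ has 10 e⁻ (Z=13), Ga^3+ has 28 e⁻ (Z=31), Cu^+ has 28 e⁻ (Z=29), Ag^+ has 46 e⁻ (Z=47), Au^+ has 78 e⁻ (Z=79). Al^3+ < Ga^3+ (same group, 1 shell fewer); Ga^3+ < Cu^+ (both 28 e⁻, Z=31>29); Cu^+ < Ag^+ (same group, 1 shell fewer); Ag^+ < Au^+ (same group, period 5 vs 6).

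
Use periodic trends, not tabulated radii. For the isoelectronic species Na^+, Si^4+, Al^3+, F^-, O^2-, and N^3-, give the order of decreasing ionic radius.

N^3- > O^2- > F^- > Na^+ > Al^3+ > Si^4+

All of these have 10 electrons (isoelectronic). With the same electron cloud, the ion with the most protons pulls it in tightest. Nuclear charges: Si^4+ (Z=14), Al^3+ (Z=13), Na^+ (Z=11), F^- (Z=9), O^2- (Z=8), N^3- (Z=7). Highest Z is smallest.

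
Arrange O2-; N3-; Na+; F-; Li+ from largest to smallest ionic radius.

N3- > O2- > F- > Na+ > Li+

First list Z and electron count for each: Li+ has 2 e⁻ (Z=3), Na+ has 10 e⁻ (Z=11), F- has 10 e⁻ (Z=9), O2- has 10 e⁻ (Z=8), N3- has 10 e⁻ (Z=7). Li+ < Na+ (same group, 1 shell fewer); Na+ < F- (isoelectronic, higher Z=11 is smaller); F- < O2- (isoelectronic, higher Z=9 is smaller); O2- < N3- (isoelectronic, higher Z=8 is smaller).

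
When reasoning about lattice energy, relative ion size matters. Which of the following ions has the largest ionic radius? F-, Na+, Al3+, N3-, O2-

N3-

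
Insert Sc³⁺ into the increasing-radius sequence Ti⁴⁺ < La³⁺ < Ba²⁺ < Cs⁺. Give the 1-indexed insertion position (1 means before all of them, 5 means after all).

Work out protons and electrons: Ti⁴⁺ has 18 e⁻ (Z=22), Sc³⁺ has 18 e⁻ (Z=21), La³⁺ has 54 e⁻ (Z=57), Ba²⁺ has 54 e⁻ (Z=56), Cs⁺ has 54 e⁻ (Z=55). Ti⁴⁺ < Sc³⁺ (isoelectronic, higher Z=22 is smaller); Sc³⁺ < La³⁺ (same group, period 4 vs 6); La³⁺ < Ba²⁺ (isoelectronic, higher Z=57 is smaller); Ba²⁺ < Cs⁺ (isoelectronic, higher Z=56 is smaller).
The complete sequence is Ti⁴⁺ < Sc³⁺ < La³⁺ < Ba²⁺ < Cs⁺. Sc³⁺ sits at position 2.

2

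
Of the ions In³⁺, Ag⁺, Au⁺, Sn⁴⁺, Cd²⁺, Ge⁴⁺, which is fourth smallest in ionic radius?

Cd²⁺

Ge⁴⁺: 28 e⁻, Z=32, Sn⁴⁺: 46 e⁻, Z=50, In³⁺: 46 e⁻, Z=49, Cd²⁺: 46 e⁻, Z=48, Ag⁺: 46 e⁻, Z=47, Au⁺: 78 e⁻, Z=79. Ge⁴⁺ < Sn⁴⁺ (same group, 1 shell fewer); Sn⁴⁺ < In³⁺ (isoelectronic, higher Z=50 is smaller); In³⁺ < Cd²⁺ (both 46 e⁻, Z=49>48); Cd²⁺ < Ag⁺ (both 46 e⁻, Z=48>47); Ag⁺ < Au⁺ (same group, period 5 vs 6).
So the order is Ge⁴⁺ < Sn⁴⁺ < In³⁺ < Cd²⁺ < Ag⁺ < Au⁺; the 4th-smallest ion is Cd²⁺.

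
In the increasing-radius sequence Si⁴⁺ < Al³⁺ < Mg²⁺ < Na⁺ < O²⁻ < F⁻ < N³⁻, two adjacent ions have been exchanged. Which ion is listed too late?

F⁻

Compare adjacent ions: F⁻ and O²⁻ share 10 electrons; the higher nuclear charge on F (Z=9) contracts it more, so F⁻ < O²⁻ — yet in this increasing list O²⁻ sits before F⁻. Nothing else is reversed, so F⁻ should move one place to the left.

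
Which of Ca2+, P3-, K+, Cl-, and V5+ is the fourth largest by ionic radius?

Ca2+

Each ion has 18 electrons. The ranking follows nuclear charge in reverse — greater Z gives a smaller radius. V5+ (Z=23), Ca2+ (Z=20), K+ (Z=19), Cl- (Z=17), P3- (Z=15).
So the order is V5+ < Ca2+ < K+ < Cl- < P3-; the 4th-largest ion is Ca2+.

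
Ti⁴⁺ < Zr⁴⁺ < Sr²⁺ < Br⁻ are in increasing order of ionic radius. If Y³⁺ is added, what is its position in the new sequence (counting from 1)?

3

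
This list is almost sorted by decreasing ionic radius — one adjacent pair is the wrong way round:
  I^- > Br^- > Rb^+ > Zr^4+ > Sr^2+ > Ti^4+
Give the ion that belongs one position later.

Compare adjacent ions: they are isoelectronic (36 e⁻) and Zr has more protons than Sr (40 vs 38), making Zr^4+ smaller — yet in this decreasing list Zr^4+ sits before Sr^2+. Nothing else is reversed, so Zr^4+ should move one place to the right.

Zr^4+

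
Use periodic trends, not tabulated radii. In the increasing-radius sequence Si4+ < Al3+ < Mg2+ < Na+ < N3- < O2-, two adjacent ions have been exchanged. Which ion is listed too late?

O2-

Check each adjacent pair. N3- and O2- are reversed: they are isoelectronic (10 e⁻) and O has more protons than N (8 vs 7), making O2- smaller. No other neighbouring pair contradicts the periodic trends, so O2- is the ion listed too late.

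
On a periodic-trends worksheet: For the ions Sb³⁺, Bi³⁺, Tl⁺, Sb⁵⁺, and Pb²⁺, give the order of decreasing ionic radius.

Electron counts and nuclear charges: Sb⁵⁺ has 46 e⁻ (Z=51), Sb³⁺ has 48 e⁻ (Z=51), Bi³⁺ has 80 e⁻ (Z=83), Pb²⁺ has 80 e⁻ (Z=82), Tl⁺ has 80 e⁻ (Z=81). Sb⁵⁺ < Sb³⁺ (higher charge on the same element); Sb³⁺ < Bi³⁺ (same group, 1 shell fewer); Bi³⁺ < Pb²⁺ (isoelectronic, higher Z=83 is smaller); Pb²⁺ < Tl⁺ (isoelectronic, higher Z=82 is smaller).

Tl⁺ > Pb²⁺ > Bi³⁺ > Sb³⁺ > Sb⁵⁺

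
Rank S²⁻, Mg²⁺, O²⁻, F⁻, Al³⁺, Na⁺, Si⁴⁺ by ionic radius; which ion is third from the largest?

F⁻

Tabulating Z and e⁻: Si⁴⁺ (Z=14, 10 e⁻), Al³⁺ (Z=13, 10 e⁻), Mg²⁺ (Z=12, 10 e⁻), Na⁺ (Z=11, 10 e⁻), F⁻ (Z=9, 10 e⁻), O²⁻ (Z=8, 10 e⁻), S²⁻ (Z=16, 18 e⁻). Si⁴⁺ < Al³⁺ (isoelectronic, higher Z=14 is smaller); Al³⁺ < Mg²⁺ (isoelectronic, higher Z=13 is smaller); Mg²⁺ < Na⁺ (isoelectronic, higher Z=12 is smaller); Na⁺ < F⁻ (isoelectronic, higher Z=11 is smaller); F⁻ < O²⁻ (both 10 e⁻, Z=9>8); O²⁻ < S²⁻ (same group, 1 shell fewer).
Ordering: Si⁴⁺ < Al³⁺ < Mg²⁺ < Na⁺ < F⁻ < O²⁻ < S²⁻. The third largest is F⁻.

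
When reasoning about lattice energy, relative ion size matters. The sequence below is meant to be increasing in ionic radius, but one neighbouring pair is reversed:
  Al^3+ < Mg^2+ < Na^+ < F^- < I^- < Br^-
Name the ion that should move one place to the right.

I^-

Scanning neighbour by neighbour, only I^-/Br^- violates a trend: same group and charge — period 4 sits above period 5, so Br^- is smaller. That makes I^- the one sitting a position early relative to where it belongs.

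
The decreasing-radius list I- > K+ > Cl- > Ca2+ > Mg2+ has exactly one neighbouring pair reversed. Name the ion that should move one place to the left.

Cl-

Scanning neighbour by neighbour, only K+/Cl- violates a trend: both have 18 electrons but Z(K)=19 > Z(Cl)=17, so K+ should be the smaller of the two. That makes Cl- the one sitting a position late relative to where it belongs.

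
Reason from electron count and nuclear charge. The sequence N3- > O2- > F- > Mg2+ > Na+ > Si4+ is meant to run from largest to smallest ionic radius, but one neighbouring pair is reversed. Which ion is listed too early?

Scanning neighbour by neighbour, only Mg2+/Na+ violates a trend: they are isoelectronic (10 e⁻) and Mg has more protons than Na (12 vs 11), making Mg2+ smaller. That makes Mg2+ the one sitting a position early relative to where it belongs.

Mg2+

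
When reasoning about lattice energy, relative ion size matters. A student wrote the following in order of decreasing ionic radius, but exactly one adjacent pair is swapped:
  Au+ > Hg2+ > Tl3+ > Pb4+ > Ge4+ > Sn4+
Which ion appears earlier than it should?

Ge4+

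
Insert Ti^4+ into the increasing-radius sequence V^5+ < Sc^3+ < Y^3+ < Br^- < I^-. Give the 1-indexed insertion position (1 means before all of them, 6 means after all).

First list Z and electron count for each: V^5+: 18 e⁻, Z=23, Ti^4+: 18 e⁻, Z=22, Sc^3+: 18 e⁻, Z=21, Y^3+: 36 e⁻, Z=39, Br^-: 36 e⁻, Z=35, I^-: 54 e⁻, Z=53. V^5+ < Ti^4+ (both 18 e⁻, Z=23>22); Ti^4+ < Sc^3+ (isoelectronic, higher Z=22 is smaller); Sc^3+ < Y^3+ (same group, period 4 vs 5); Y^3+ < Br^- (both 36 e⁻, Z=39>35); Br^- < I^- (same group, 1 shell fewer).
With Ti^4+ included the full order is V^5+ < Ti^4+ < Sc^3+ < Y^3+ < Br^- < I^-, so it takes position 2.

2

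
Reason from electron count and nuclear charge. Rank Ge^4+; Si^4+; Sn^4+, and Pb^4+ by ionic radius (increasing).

Same group, same charge. Going down the group adds an extra shell of electrons, so the ion gets larger: Si^4+ is highest in the group and smallest.

Si^4+ < Ge^4+ < Sn^4+ < Pb^4+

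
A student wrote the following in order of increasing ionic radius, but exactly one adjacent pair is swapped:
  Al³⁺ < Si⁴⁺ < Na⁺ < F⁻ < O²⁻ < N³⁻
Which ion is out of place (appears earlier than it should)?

Al³⁺

Scanning neighbour by neighbour, only Al³⁺/Si⁴⁺ violates a trend: they are isoelectronic (10 e⁻) and Si has more protons than Al (14 vs 13), making Si⁴⁺ smaller. That makes Al³⁺ the one sitting a position early relative to where it belongs.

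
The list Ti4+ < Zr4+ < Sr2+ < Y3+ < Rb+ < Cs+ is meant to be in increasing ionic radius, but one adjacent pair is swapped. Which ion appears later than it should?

Y3+

Check each adjacent pair. Sr2+ and Y3+ are reversed: both have 36 electrons but Z(Y)=39 > Z(Sr)=38, so Y3+ should be the smaller of the two. No other neighbouring pair contradicts the periodic trends, so Y3+ is the ion listed too late.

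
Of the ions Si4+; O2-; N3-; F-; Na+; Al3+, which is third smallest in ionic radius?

Na+

Isoelectronic series (10 e⁻ each). Size is set by nuclear charge: more protons means a smaller ion. Si4+ (Z=14), Al3+ (Z=13), Na+ (Z=11), F- (Z=9), O2- (Z=8), N3- (Z=7).
That gives Si4+ < Al3+ < Na+ < F- < O2- < N3-. From the smallest end, number 3 is Na+.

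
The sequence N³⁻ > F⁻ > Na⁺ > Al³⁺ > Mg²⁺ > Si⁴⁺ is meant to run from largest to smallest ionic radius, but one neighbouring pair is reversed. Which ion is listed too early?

Al³⁺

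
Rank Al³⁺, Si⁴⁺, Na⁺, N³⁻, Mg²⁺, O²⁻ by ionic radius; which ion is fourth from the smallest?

Na⁺

Isoelectronic series (10 e⁻ each). Size is set by nuclear charge: more protons means a smaller ion. Si⁴⁺ (Z=14), Al³⁺ (Z=13), Mg²⁺ (Z=12), Na⁺ (Z=11), O²⁻ (Z=8), N³⁻ (Z=7).
Full ascending order: Si⁴⁺ < Al³⁺ < Mg²⁺ < Na⁺ < O²⁻ < N³⁻. Counting from the smallest, position 4 is Na⁺.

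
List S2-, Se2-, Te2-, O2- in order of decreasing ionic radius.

Te2- > Se2- > S2- > O2-

These ions sit in one column with identical charge. Each step down the periodic table adds a principal shell, increasing the radius.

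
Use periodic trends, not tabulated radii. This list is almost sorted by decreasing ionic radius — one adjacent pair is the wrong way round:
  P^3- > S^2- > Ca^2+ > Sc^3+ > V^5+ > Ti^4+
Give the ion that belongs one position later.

V^5+

Check each adjacent pair. V^5+ and Ti^4+ are reversed: V^5+ and Ti^4+ share 18 electrons; the higher nuclear charge on V (Z=23) contracts it more, so V^5+ < Ti^4+. No other neighbouring pair contradicts the periodic trends, so V^5+ is the ion listed too early.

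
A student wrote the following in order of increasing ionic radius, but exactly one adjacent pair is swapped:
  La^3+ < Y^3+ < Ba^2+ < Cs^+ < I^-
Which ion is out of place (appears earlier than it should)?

Scanning neighbour by neighbour, only La^3+/Y^3+ violates a trend: both in group 3 with the same charge; Y^3+ (period 5) has the smaller radius. That makes La^3+ the one sitting a position early relative to where it belongs.

La^3+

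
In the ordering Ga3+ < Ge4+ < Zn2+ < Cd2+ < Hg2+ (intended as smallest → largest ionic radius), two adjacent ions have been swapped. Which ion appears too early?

The pair Ga3+, Ge4+ is the wrong way round — they are isoelectronic (28 e⁻) and Ge has more protons than Ga (32 vs 31), making Ge4+ smaller. All other adjacent pairs agree with periodic trends, so Ga3+ is the misplaced ion.

Ga3+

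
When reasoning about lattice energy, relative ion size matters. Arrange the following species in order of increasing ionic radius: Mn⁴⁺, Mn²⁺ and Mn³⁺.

Mn⁴⁺ < Mn³⁺ < Mn²⁺

For a single element, ionic radius drops as positive charge rises — Mn⁴⁺ < Mn²⁺.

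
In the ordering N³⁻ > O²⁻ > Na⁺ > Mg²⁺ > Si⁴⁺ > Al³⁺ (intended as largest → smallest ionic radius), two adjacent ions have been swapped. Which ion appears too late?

Compare adjacent ions: they are isoelectronic (10 e⁻) and Si has more protons than Al (14 vs 13), making Si⁴⁺ smaller — yet in this decreasing list Si⁴⁺ sits before Al³⁺. Nothing else is reversed, so Al³⁺ should move one place to the left.

Al³⁺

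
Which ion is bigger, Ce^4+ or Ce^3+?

These are all Ce ions. Removing more electrons (higher positive charge) pulls the remaining electrons in closer, so Ce^4+ is smallest and Ce^3+ is largest.

Ce^3+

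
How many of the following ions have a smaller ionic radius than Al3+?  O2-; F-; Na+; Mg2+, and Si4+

1

Each ion has 10 electrons. The ranking follows nuclear charge in reverse — greater Z gives a smaller radius. Si4+ (Z=14), Al3+ (Z=13), Mg2+ (Z=12), Na+ (Z=11), F- (Z=9), O2- (Z=8).
Overall: Si4+ < Al3+ < Mg2+ < Na+ < F- < O2-. Al3+ has 1 below it and 4 above. That's 1.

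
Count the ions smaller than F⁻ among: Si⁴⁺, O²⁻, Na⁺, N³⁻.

2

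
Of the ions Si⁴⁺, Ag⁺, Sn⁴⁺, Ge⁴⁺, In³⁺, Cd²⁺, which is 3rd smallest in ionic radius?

Sn⁴⁺

First list Z and electron count for each: Si⁴⁺ (Z=14, 10 e⁻), Ge⁴⁺ (Z=32, 28 e⁻), Sn⁴⁺ (Z=50, 46 e⁻), In³⁺ (Z=49, 46 e⁻), Cd²⁺ (Z=48, 46 e⁻), Ag⁺ (Z=47, 46 e⁻). Si⁴⁺ < Ge⁴⁺ (same group, 1 shell fewer); Ge⁴⁺ < Sn⁴⁺ (same group, 1 shell fewer); Sn⁴⁺ < In³⁺ (isoelectronic, higher Z=50 is smaller); In³⁺ < Cd²⁺ (both 46 e⁻, Z=49>48); Cd²⁺ < Ag⁺ (isoelectronic, higher Z=48 is smaller).
So the order is Si⁴⁺ < Ge⁴⁺ < Sn⁴⁺ < In³⁺ < Cd²⁺ < Ag⁺; the 3rd-smallest ion is Sn⁴⁺.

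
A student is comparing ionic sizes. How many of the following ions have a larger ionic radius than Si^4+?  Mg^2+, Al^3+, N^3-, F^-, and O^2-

Isoelectronic series (10 e⁻ each). Size is set by nuclear charge: more protons means a smaller ion. Si^4+ (Z=14), Al^3+ (Z=13), Mg^2+ (Z=12), F^- (Z=9), O^2- (Z=8), N^3- (Z=7).
Ordering all of them (including Si^4+) by radius gives Si^4+ < Al^3+ < Mg^2+ < F^- < O^2- < N^3-. Count: 5.

5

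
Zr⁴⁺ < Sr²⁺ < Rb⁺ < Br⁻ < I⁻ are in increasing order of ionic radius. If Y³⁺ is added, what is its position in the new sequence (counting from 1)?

2

First list Z and electron count for each: Zr⁴⁺ has 36 e⁻ (Z=40), Y³⁺ has 36 e⁻ (Z=39), Sr²⁺ has 36 e⁻ (Z=38), Rb⁺ has 36 e⁻ (Z=37), Br⁻ has 36 e⁻ (Z=35), I⁻ has 54 e⁻ (Z=53). Zr⁴⁺ < Y³⁺ (isoelectronic, higher Z=40 is smaller); Y³⁺ < Sr²⁺ (both 36 e⁻, Z=39>38); Sr²⁺ < Rb⁺ (isoelectronic, higher Z=38 is smaller); Rb⁺ < Br⁻ (both 36 e⁻, Z=37>35); Br⁻ < I⁻ (same group, 1 shell fewer).
Putting Y³⁺ in gives Zr⁴⁺ < Y³⁺ < Sr²⁺ < Rb⁺ < Br⁻ < I⁻; it lands at slot 2.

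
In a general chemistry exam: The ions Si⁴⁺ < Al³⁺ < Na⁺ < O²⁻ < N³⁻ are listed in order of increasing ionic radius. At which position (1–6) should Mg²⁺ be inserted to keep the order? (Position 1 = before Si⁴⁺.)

These species are isoelectronic with 10 electrons. The only difference is the number of protons: Si⁴⁺ (Z=14), Al³⁺ (Z=13), Mg²⁺ (Z=12), Na⁺ (Z=11), O²⁻ (Z=8), N³⁻ (Z=7). The strongest nuclear pull (Si⁴⁺) gives the smallest ion.
With Mg²⁺ included the full order is Si⁴⁺ < Al³⁺ < Mg²⁺ < Na⁺ < O²⁻ < N³⁻, so it takes position 3.

3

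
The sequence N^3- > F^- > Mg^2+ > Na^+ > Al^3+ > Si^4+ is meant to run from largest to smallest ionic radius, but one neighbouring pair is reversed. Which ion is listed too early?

Mg^2+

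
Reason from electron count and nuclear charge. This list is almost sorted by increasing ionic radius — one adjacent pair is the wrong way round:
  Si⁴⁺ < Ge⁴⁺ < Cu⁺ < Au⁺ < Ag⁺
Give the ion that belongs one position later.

Au⁺

Compare adjacent ions: Ag⁺ and Au⁺ are in one column with the same charge; the lighter period-5 ion has one fewer shell and is smaller — yet in this increasing list Au⁺ sits before Ag⁺. Nothing else is reversed, so Au⁺ should move one place to the right.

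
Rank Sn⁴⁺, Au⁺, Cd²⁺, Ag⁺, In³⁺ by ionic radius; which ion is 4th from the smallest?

Work out protons and electrons: Sn⁴⁺ has 46 e⁻ (Z=50), In³⁺ has 46 e⁻ (Z=49), Cd²⁺ has 46 e⁻ (Z=48), Ag⁺ has 46 e⁻ (Z=47), Au⁺ has 78 e⁻ (Z=79). Sn⁴⁺ < In³⁺ (both 46 e⁻, Z=50>49); In³⁺ < Cd²⁺ (both 46 e⁻, Z=49>48); Cd²⁺ < Ag⁺ (isoelectronic, higher Z=48 is smaller); Ag⁺ < Au⁺ (same group, period 5 vs 6).
Full ascending order: Sn⁴⁺ < In³⁺ < Cd²⁺ < Ag⁺ < Au⁺. Counting from the smallest, position 4 is Ag⁺.

Ag⁺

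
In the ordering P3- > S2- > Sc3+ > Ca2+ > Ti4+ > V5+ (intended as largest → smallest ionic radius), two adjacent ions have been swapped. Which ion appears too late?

Ca2+

Check each adjacent pair. Sc3+ and Ca2+ are reversed: Sc3+ and Ca2+ share 18 electrons; the higher nuclear charge on Sc (Z=21) contracts it more, so Sc3+ < Ca2+. No other neighbouring pair contradicts the periodic trends, so Ca2+ is the ion listed too late.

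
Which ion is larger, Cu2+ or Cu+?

Cu+

Same element, different charge: the more highly charged cation has fewer electrons and a greater effective nuclear charge per electron, making Cu2+ the smallest.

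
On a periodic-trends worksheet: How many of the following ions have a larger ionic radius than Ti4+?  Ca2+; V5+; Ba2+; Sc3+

3

Electron counts and nuclear charges: V5+: 18 e⁻, Z=23, Ti4+: 18 e⁻, Z=22, Sc3+: 18 e⁻, Z=21, Ca2+: 18 e⁻, Z=20, Ba2+: 54 e⁻, Z=56. V5+ < Ti4+ (both 18 e⁻, Z=23>22); Ti4+ < Sc3+ (both 18 e⁻, Z=22>21); Sc3+ < Ca2+ (both 18 e⁻, Z=21>20); Ca2+ < Ba2+ (same group, 2 shells fewer).
Relative to Ti4+, the ions that are larger are Sc3+, Ca2+, Ba2+. Count: 3.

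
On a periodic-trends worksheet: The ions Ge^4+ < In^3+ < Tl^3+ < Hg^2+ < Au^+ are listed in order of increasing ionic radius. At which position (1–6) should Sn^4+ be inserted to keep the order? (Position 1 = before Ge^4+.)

2

Tabulating Z and e⁻: Ge^4+: 28 e⁻, Z=32, Sn^4+: 46 e⁻, Z=50, In^3+: 46 e⁻, Z=49, Tl^3+: 78 e⁻, Z=81, Hg^2+: 78 e⁻, Z=80, Au^+: 78 e⁻, Z=79. Ge^4+ < Sn^4+ (same group, period 4 vs 5); Sn^4+ < In^3+ (isoelectronic, higher Z=50 is smaller); In^3+ < Tl^3+ (same group, 1 shell fewer); Tl^3+ < Hg^2+ (both 78 e⁻, Z=81>80); Hg^2+ < Au^+ (both 78 e⁻, Z=80>79).
Putting Sn^4+ in gives Ge^4+ < Sn^4+ < In^3+ < Tl^3+ < Hg^2+ < Au^+; it lands at slot 2.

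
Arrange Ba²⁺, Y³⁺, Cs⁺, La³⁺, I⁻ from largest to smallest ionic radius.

I⁻ > Cs⁺ > Ba²⁺ > La³⁺ > Y³⁺

First list Z and electron count for each: Y³⁺ has 36 e⁻ (Z=39), La³⁺ has 54 e⁻ (Z=57), Ba²⁺ has 54 e⁻ (Z=56), Cs⁺ has 54 e⁻ (Z=55), I⁻ has 54 e⁻ (Z=53). Y³⁺ < La³⁺ (same group, 1 shell fewer); La³⁺ < Ba²⁺ (isoelectronic, higher Z=57 is smaller); Ba²⁺ < Cs⁺ (isoelectronic, higher Z=56 is smaller); Cs⁺ < I⁻ (both 54 e⁻, Z=55>53).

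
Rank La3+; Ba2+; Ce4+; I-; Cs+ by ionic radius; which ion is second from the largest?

All of these have 54 electrons (isoelectronic). With the same electron cloud, the ion with the most protons pulls it in tightest. Nuclear charges: Ce4+ (Z=58), La3+ (Z=57), Ba2+ (Z=56), Cs+ (Z=55), I- (Z=53). Highest Z is smallest.
Full ascending order: Ce4+ < La3+ < Ba2+ < Cs+ < I-. Counting from the largest, position 2 is Cs+.

Cs+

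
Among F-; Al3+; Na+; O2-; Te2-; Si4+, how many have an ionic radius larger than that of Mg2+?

First list Z and electron count for each: Si4+ (Z=14, 10 e⁻), Al3+ (Z=13, 10 e⁻), Mg2+ (Z=12, 10 e⁻), Na+ (Z=11, 10 e⁻), F- (Z=9, 10 e⁻), O2- (Z=8, 10 e⁻), Te2- (Z=52, 54 e⁻). Si4+ < Al3+ (both 10 e⁻, Z=14>13); Al3+ < Mg2+ (isoelectronic, higher Z=13 is smaller); Mg2+ < Na+ (both 10 e⁻, Z=12>11); Na+ < F- (both 10 e⁻, Z=11>9); F- < O2- (both 10 e⁻, Z=9>8); O2- < Te2- (same group, 3 shells fewer).
Ordering all of them (including Mg2+) by radius gives Si4+ < Al3+ < Mg2+ < Na+ < F- < O2- < Te2-. That's 4.

4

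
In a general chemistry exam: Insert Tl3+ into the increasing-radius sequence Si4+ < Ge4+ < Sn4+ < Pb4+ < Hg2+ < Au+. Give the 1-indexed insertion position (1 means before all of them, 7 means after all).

5

Tabulating Z and e⁻: Si4+ has 10 e⁻ (Z=14), Ge4+ has 28 e⁻ (Z=32), Sn4+ has 46 e⁻ (Z=50), Pb4+ has 78 e⁻ (Z=82), Tl3+ has 78 e⁻ (Z=81), Hg2+ has 78 e⁻ (Z=80), Au+ has 78 e⁻ (Z=79). Si4+ < Ge4+ (same group, 1 shell fewer); Ge4+ < Sn4+ (same group, period 4 vs 5); Sn4+ < Pb4+ (same group, period 5 vs 6); Pb4+ < Tl3+ (both 78 e⁻, Z=82>81); Tl3+ < Hg2+ (isoelectronic, higher Z=81 is smaller); Hg2+ < Au+ (both 78 e⁻, Z=80>79).
Putting Tl3+ in gives Si4+ < Ge4+ < Sn4+ < Pb4+ < Tl3+ < Hg2+ < Au+; it lands at slot 5.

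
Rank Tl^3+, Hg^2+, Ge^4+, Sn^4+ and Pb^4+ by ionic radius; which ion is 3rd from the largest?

Electron counts and nuclear charges: Ge^4+: 28 e⁻, Z=32, Sn^4+: 46 e⁻, Z=50, Pb^4+: 78 e⁻, Z=82, Tl^3+: 78 e⁻, Z=81, Hg^2+: 78 e⁻, Z=80. Ge^4+ < Sn^4+ (same group, 1 shell fewer); Sn^4+ < Pb^4+ (same group, 1 shell fewer); Pb^4+ < Tl^3+ (both 78 e⁻, Z=82>81); Tl^3+ < Hg^2+ (isoelectronic, higher Z=81 is smaller).
So the order is Ge^4+ < Sn^4+ < Pb^4+ < Tl^3+ < Hg^2+; the 3rd-largest ion is Pb^4+.

Pb^4+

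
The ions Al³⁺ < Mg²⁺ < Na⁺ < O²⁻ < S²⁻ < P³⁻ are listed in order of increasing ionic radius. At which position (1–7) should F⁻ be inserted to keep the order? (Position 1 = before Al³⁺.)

Electron counts and nuclear charges: Al³⁺ has 10 e⁻ (Z=13), Mg²⁺ has 10 e⁻ (Z=12), Na⁺ has 10 e⁻ (Z=11), F⁻ has 10 e⁻ (Z=9), O²⁻ has 10 e⁻ (Z=8), S²⁻ has 18 e⁻ (Z=16), P³⁻ has 18 e⁻ (Z=15). Al³⁺ < Mg²⁺ (both 10 e⁻, Z=13>12); Mg²⁺ < Na⁺ (isoelectronic, higher Z=12 is smaller); Na⁺ < F⁻ (both 10 e⁻, Z=11>9); F⁻ < O²⁻ (isoelectronic, higher Z=9 is smaller); O²⁻ < S²⁻ (same group, 1 shell fewer); S²⁻ < P³⁻ (both 18 e⁻, Z=16>15).
The complete sequence is Al³⁺ < Mg²⁺ < Na⁺ < F⁻ < O²⁻ < S²⁻ < P³⁻. F⁻ sits at position 4.

4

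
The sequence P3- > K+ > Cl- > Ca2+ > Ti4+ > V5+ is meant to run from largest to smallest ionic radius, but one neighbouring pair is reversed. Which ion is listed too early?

The pair K+, Cl- is the wrong way round — they are isoelectronic (18 e⁻) and K has more protons than Cl (19 vs 17), making K+ smaller. All other adjacent pairs agree with periodic trends, so K+ is the misplaced ion.

K+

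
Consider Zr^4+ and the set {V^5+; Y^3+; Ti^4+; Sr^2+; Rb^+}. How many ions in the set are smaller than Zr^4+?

2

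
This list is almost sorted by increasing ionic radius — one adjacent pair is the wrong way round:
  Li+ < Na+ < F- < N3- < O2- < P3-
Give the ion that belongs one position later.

N3-

Check each adjacent pair. N3- and O2- are reversed: both have 10 electrons but Z(O)=8 > Z(N)=7, so O2- should be the smaller of the two. No other neighbouring pair contradicts the periodic trends, so N3- is the ion listed too early.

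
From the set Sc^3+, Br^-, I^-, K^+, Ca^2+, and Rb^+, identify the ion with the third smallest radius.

Tabulating Z and e⁻: Sc^3+ (Z=21, 18 e⁻), Ca^2+ (Z=20, 18 e⁻), K^+ (Z=19, 18 e⁻), Rb^+ (Z=37, 36 e⁻), Br^- (Z=35, 36 e⁻), I^- (Z=53, 54 e⁻). Sc^3+ < Ca^2+ (isoelectronic, higher Z=21 is smaller); Ca^2+ < K^+ (isoelectronic, higher Z=20 is smaller); K^+ < Rb^+ (same group, period 4 vs 5); Rb^+ < Br^- (both 36 e⁻, Z=37>35); Br^- < I^- (same group, period 4 vs 5).
So the order is Sc^3+ < Ca^2+ < K^+ < Rb^+ < Br^- < I^-; the 3rd-smallest ion is K^+.

K^+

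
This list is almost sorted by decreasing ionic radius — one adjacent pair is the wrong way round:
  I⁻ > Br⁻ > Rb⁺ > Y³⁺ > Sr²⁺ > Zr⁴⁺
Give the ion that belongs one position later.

Check each adjacent pair. Y³⁺ and Sr²⁺ are reversed: Y³⁺ and Sr²⁺ share 36 electrons; the higher nuclear charge on Y (Z=39) contracts it more, so Y³⁺ < Sr²⁺. No other neighbouring pair contradicts the periodic trends, so Y³⁺ is the ion listed too early.

Y³⁺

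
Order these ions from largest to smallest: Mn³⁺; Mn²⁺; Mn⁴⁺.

These are all Mn ions. Removing more electrons (higher positive charge) pulls the remaining electrons in closer, so Mn⁴⁺ is smallest and Mn²⁺ is largest.

Mn²⁺ > Mn³⁺ > Mn⁴⁺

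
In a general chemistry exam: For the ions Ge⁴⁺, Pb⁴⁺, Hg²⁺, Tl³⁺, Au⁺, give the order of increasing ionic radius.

Ge⁴⁺ < Pb⁴⁺ < Tl³⁺ < Hg²⁺ < Au⁺

Electron counts and nuclear charges: Ge⁴⁺ (Z=32, 28 e⁻), Pb⁴⁺ (Z=82, 78 e⁻), Tl³⁺ (Z=81, 78 e⁻), Hg²⁺ (Z=80, 78 e⁻), Au⁺ (Z=79, 78 e⁻). Ge⁴⁺ < Pb⁴⁺ (same group, period 4 vs 6); Pb⁴⁺ < Tl³⁺ (both 78 e⁻, Z=82>81); Tl³⁺ < Hg²⁺ (both 78 e⁻, Z=81>80); Hg²⁺ < Au⁺ (isoelectronic, higher Z=80 is smaller).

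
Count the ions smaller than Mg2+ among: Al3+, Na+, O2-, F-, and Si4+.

2

Isoelectronic series (10 e⁻ each). Size is set by nuclear charge: more protons means a smaller ion. Si4+ (Z=14), Al3+ (Z=13), Mg2+ (Z=12), Na+ (Z=11), F- (Z=9), O2- (Z=8).
Relative to Mg2+, the ions that are smaller are Si4+, Al3+. Count: 2.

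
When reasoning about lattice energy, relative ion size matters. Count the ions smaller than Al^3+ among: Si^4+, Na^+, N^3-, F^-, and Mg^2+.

1

Isoelectronic series (10 e⁻ each). Size is set by nuclear charge: more protons means a smaller ion. Si^4+ (Z=14), Al^3+ (Z=13), Mg^2+ (Z=12), Na^+ (Z=11), F^- (Z=9), N^3- (Z=7).
Ordering all of them (including Al^3+) by radius gives Si^4+ < Al^3+ < Mg^2+ < Na^+ < F^- < N^3-. Count: 1.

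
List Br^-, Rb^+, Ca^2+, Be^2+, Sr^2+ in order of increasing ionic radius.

Be^2+: 2 e⁻, Z=4, Ca^2+: 18 e⁻, Z=20, Sr^2+: 36 e⁻, Z=38, Rb^+: 36 e⁻, Z=37, Br^-: 36 e⁻, Z=35. Be^2+ < Ca^2+ (same group, 2 shells fewer); Ca^2+ < Sr^2+ (same group, period 4 vs 5); Sr^2+ < Rb^+ (both 36 e⁻, Z=38>37); Rb^+ < Br^- (isoelectronic, higher Z=37 is smaller).

Be^2+ < Ca^2+ < Sr^2+ < Rb^+ < Br^-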